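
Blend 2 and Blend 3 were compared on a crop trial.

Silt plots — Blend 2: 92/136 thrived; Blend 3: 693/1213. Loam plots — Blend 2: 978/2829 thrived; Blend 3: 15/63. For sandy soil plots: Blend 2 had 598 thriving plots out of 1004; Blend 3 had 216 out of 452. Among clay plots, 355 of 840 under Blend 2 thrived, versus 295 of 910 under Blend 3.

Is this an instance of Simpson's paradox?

Silt: Blend 2 92/136 = 67.6%, Blend 3 693/1213 = 57.1% → Blend 2
Loam: Blend 2 978/2829 = 34.6%, Blend 3 15/63 = 23.8% → Blend 2
Sandy soil: Blend 2 598/1004 = 59.6%, Blend 3 216/452 = 47.8% → Blend 2
Clay: Blend 2 355/840 = 42.3%, Blend 3 295/910 = 32.4% → Blend 2
Overall: Blend 2 2023/4809 = 42.1%, Blend 3 1219/2638 = 46.2% → Blend 3
Blend 2 wins each soil group but Blend 3 wins overall — the comparison reverses. Blend 2's plots skew toward loam, which has a lower base rate.

Yes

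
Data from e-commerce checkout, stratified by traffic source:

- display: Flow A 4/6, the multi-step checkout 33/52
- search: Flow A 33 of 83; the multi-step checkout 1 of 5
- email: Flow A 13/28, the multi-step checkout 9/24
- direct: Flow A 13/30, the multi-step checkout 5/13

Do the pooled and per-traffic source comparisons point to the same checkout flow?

Display: Flow A 4/6 = 66.7%, the multi-step checkout 33/52 = 63.5% → Flow A
Search: Flow A 33/83 = 39.8%, the multi-step checkout 1/5 = 20.0% → Flow A
Email: Flow A 13/28 = 46.4%, the multi-step checkout 9/24 = 37.5% → Flow A
Direct: Flow A 13/30 = 43.3%, the multi-step checkout 5/13 = 38.5% → Flow A
Overall: Flow A 63/147 = 42.9%, the multi-step checkout 48/94 = 51.1% → the multi-step checkout
Flow A wins each traffic group but the multi-step checkout wins overall — the comparison reverses. Flow A's sessions skew toward search, which has a lower base rate.

No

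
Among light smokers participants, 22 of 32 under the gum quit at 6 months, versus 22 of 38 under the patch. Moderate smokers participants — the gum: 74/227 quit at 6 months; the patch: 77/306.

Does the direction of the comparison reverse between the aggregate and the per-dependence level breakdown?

No

Light smokers: the gum 22/32 = 68.8%, the patch 22/38 = 57.9% → the gum
Moderate smokers: the gum 74/227 = 32.6%, the patch 77/306 = 25.2% → the gum
Overall: the gum 96/259 = 37.1%, the patch 99/344 = 28.8% → the gum
The gum wins overall and in every dependence group — no reversal.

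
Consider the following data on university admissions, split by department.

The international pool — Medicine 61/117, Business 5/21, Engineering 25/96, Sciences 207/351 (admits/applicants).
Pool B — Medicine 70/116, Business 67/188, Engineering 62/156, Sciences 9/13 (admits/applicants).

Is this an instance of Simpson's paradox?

Medicine: the international pool 61/117 = 52.1%, Pool B 70/116 = 60.3% → Pool B
Business: the international pool 5/21 = 23.8%, Pool B 67/188 = 35.6% → Pool B
Engineering: the international pool 25/96 = 26.0%, Pool B 62/156 = 39.7% → Pool B
Sciences: the international pool 207/351 = 59.0%, Pool B 9/13 = 69.2% → Pool B
Overall: the international pool 298/585 = 50.9%, Pool B 208/473 = 44.0% → the international pool
Pool B wins each department group but the international pool wins overall — the comparison reverses. Pool B's applicants skew toward Business, which has a lower base rate.

Yes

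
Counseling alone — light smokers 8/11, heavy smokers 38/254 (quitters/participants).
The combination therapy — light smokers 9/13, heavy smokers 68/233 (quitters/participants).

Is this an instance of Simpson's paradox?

No

Light smokers: counseling alone 8/11 = 72.7%, the combination therapy 9/13 = 69.2% → counseling alone
Heavy smokers: counseling alone 38/254 = 15.0%, the combination therapy 68/233 = 29.2% → the combination therapy
Overall: counseling alone 46/265 = 17.4%, the combination therapy 77/246 = 31.3% → the combination therapy
Neither sweeps: counseling alone wins 1 of 2 groups, the combination therapy wins 1. The combination therapy wins overall but not every group — no Simpson reversal.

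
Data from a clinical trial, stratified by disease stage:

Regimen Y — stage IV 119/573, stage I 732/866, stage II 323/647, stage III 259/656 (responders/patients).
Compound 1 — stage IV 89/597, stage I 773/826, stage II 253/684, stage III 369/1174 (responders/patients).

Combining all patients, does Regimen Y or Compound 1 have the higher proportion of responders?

Stage IV: Regimen Y 119/573 = 20.8%, Compound 1 89/597 = 14.9% → Regimen Y
Stage I: Regimen Y 732/866 = 84.5%, Compound 1 773/826 = 93.6% → Compound 1
Stage II: Regimen Y 323/647 = 49.9%, Compound 1 253/684 = 37.0% → Regimen Y
Stage III: Regimen Y 259/656 = 39.5%, Compound 1 369/1174 = 31.4% → Regimen Y
Overall: Regimen Y 1433/2742 = 52.3%, Compound 1 1484/3281 = 45.2% → Regimen Y
(Neither sweeps every disease group, but Regimen Y has the higher pooled rate.)

Regimen Y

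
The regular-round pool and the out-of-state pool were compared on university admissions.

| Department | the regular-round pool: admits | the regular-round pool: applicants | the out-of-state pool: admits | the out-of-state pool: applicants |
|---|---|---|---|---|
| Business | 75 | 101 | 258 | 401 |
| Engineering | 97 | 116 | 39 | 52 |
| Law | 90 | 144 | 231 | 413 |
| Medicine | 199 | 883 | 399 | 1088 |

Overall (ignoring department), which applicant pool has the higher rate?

the out-of-state pool

Business: the regular-round pool 75/101 = 74.3%, the out-of-state pool 258/401 = 64.3% → the regular-round pool
Engineering: the regular-round pool 97/116 = 83.6%, the out-of-state pool 39/52 = 75.0% → the regular-round pool
Law: the regular-round pool 90/144 = 62.5%, the out-of-state pool 231/413 = 55.9% → the regular-round pool
Medicine: the regular-round pool 199/883 = 22.5%, the out-of-state pool 399/1088 = 36.7% → the out-of-state pool
Overall: the regular-round pool 461/1244 = 37.1%, the out-of-state pool 927/1954 = 47.4% → the out-of-state pool
(Neither sweeps every department group, but the out-of-state pool has the higher pooled rate.)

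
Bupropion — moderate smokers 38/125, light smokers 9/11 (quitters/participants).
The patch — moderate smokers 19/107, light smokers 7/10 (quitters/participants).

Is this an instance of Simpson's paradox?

No

Moderate smokers: bupropion 38/125 = 30.4%, the patch 19/107 = 17.8% → bupropion
Light smokers: bupropion 9/11 = 81.8%, the patch 7/10 = 70.0% → bupropion
Overall: bupropion 47/136 = 34.6%, the patch 26/117 = 22.2% → bupropion
Bupropion wins overall and in every dependence group — no reversal.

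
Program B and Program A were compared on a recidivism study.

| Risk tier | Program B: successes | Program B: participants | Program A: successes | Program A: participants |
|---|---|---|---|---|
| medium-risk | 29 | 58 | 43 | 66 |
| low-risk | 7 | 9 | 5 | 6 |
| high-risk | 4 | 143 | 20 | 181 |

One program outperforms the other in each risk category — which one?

Program A

Medium-risk: Program B 29/58 = 50.0%, Program A 43/66 = 65.2% → Program A
Low-risk: Program B 7/9 = 77.8%, Program A 5/6 = 83.3% → Program A
High-risk: Program B 4/143 = 2.8%, Program A 20/181 = 11.0% → Program A
Program A has the higher rate in all 3 groups.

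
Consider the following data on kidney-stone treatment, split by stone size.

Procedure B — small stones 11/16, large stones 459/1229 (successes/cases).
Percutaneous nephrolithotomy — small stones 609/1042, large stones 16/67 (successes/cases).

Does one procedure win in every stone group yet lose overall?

Yes

Small stones: Procedure B 11/16 = 68.8%, percutaneous nephrolithotomy 609/1042 = 58.4% → Procedure B
Large stones: Procedure B 459/1229 = 37.3%, percutaneous nephrolithotomy 16/67 = 23.9% → Procedure B
Overall: Procedure B 470/1245 = 37.8%, percutaneous nephrolithotomy 625/1109 = 56.4% → percutaneous nephrolithotomy
Procedure B wins each stone group but percutaneous nephrolithotomy wins overall — the comparison reverses. Procedure B's cases skew toward large stones, which has a lower base rate.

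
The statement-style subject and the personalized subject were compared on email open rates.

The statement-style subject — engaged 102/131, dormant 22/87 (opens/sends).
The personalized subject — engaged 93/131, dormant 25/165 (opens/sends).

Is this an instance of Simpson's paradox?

Engaged: the statement-style subject 102/131 = 77.9%, the personalized subject 93/131 = 71.0% → the statement-style subject
Dormant: the statement-style subject 22/87 = 25.3%, the personalized subject 25/165 = 15.2% → the statement-style subject
Overall: the statement-style subject 124/218 = 56.9%, the personalized subject 118/296 = 39.9% → the statement-style subject
The statement-style subject wins overall and in every recipient group — no reversal.

No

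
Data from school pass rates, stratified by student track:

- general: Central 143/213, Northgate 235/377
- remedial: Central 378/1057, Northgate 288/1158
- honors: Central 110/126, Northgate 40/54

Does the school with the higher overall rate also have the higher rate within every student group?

Yes

General: Central 143/213 = 67.1%, Northgate 235/377 = 62.3% → Central
Remedial: Central 378/1057 = 35.8%, Northgate 288/1158 = 24.9% → Central
Honors: Central 110/126 = 87.3%, Northgate 40/54 = 74.1% → Central
Overall: Central 631/1396 = 45.2%, Northgate 563/1589 = 35.4% → Central
Central wins overall and in every student group — no reversal.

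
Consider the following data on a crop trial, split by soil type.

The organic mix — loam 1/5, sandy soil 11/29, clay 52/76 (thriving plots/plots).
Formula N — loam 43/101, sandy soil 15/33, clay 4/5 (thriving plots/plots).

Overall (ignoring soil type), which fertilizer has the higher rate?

Loam: the organic mix 1/5 = 20.0%, Formula N 43/101 = 42.6% → Formula N
Sandy soil: the organic mix 11/29 = 37.9%, Formula N 15/33 = 45.5% → Formula N
Clay: the organic mix 52/76 = 68.4%, Formula N 4/5 = 80.0% → Formula N
Overall: the organic mix 64/110 = 58.2%, Formula N 62/139 = 44.6% → the organic mix
(Formula N wins every soil group but the organic mix wins overall — Formula N's plots skew toward the low-rate loam group.)

the organic mix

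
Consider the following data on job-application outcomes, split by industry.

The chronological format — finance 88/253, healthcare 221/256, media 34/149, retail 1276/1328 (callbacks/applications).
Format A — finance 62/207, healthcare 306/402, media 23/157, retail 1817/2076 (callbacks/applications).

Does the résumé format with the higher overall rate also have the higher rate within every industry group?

Yes

Finance: the chronological format 88/253 = 34.8%, Format A 62/207 = 30.0% → the chronological format
Healthcare: the chronological format 221/256 = 86.3%, Format A 306/402 = 76.1% → the chronological format
Media: the chronological format 34/149 = 22.8%, Format A 23/157 = 14.6% → the chronological format
Retail: the chronological format 1276/1328 = 96.1%, Format A 1817/2076 = 87.5% → the chronological format
Overall: the chronological format 1619/1986 = 81.5%, Format A 2208/2842 = 77.7% → the chronological format
The chronological format wins overall and in every industry group — no reversal.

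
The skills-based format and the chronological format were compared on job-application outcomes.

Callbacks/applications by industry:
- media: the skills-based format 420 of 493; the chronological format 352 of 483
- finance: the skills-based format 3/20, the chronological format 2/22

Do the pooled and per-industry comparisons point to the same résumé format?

Media: the skills-based format 420/493 = 85.2%, the chronological format 352/483 = 72.9% → the skills-based format
Finance: the skills-based format 3/20 = 15.0%, the chronological format 2/22 = 9.1% → the skills-based format
Overall: the skills-based format 423/513 = 82.5%, the chronological format 354/505 = 70.1% → the skills-based format
The skills-based format wins overall and in every industry group — no reversal.

Yes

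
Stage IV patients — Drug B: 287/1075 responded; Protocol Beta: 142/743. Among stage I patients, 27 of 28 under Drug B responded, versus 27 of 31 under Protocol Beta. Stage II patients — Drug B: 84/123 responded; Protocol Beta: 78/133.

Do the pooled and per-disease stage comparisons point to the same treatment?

Yes

Stage IV: Drug B 287/1075 = 26.7%, Protocol Beta 142/743 = 19.1% → Drug B
Stage I: Drug B 27/28 = 96.4%, Protocol Beta 27/31 = 87.1% → Drug B
Stage II: Drug B 84/123 = 68.3%, Protocol Beta 78/133 = 58.6% → Drug B
Overall: Drug B 398/1226 = 32.5%, Protocol Beta 247/907 = 27.2% → Drug B
Drug B wins overall and in every disease group — no reversal.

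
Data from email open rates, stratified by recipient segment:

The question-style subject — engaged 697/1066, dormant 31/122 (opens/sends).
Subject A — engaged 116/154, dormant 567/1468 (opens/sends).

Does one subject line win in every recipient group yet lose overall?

Engaged: the question-style subject 697/1066 = 65.4%, Subject A 116/154 = 75.3% → Subject A
Dormant: the question-style subject 31/122 = 25.4%, Subject A 567/1468 = 38.6% → Subject A
Overall: the question-style subject 728/1188 = 61.3%, Subject A 683/1622 = 42.1% → the question-style subject
Subject A wins each recipient group but the question-style subject wins overall — the comparison reverses. Subject A's sends skew toward dormant, which has a lower base rate.

Yes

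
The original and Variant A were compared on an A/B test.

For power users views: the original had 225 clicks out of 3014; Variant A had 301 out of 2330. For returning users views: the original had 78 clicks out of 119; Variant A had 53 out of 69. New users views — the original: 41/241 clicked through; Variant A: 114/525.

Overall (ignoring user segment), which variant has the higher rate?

Power users: the original 225/3014 = 7.5%, Variant A 301/2330 = 12.9% → Variant A
Returning users: the original 78/119 = 65.5%, Variant A 53/69 = 76.8% → Variant A
New users: the original 41/241 = 17.0%, Variant A 114/525 = 21.7% → Variant A
Overall: the original 344/3374 = 10.2%, Variant A 468/2924 = 16.0% → Variant A

Variant A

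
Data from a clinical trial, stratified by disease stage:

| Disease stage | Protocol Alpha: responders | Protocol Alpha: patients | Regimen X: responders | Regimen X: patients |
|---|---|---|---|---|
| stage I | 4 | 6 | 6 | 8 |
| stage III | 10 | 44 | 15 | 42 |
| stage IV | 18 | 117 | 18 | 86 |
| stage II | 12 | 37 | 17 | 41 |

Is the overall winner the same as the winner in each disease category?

Stage I: Protocol Alpha 4/6 = 66.7%, Regimen X 6/8 = 75.0% → Regimen X
Stage III: Protocol Alpha 10/44 = 22.7%, Regimen X 15/42 = 35.7% → Regimen X
Stage IV: Protocol Alpha 18/117 = 15.4%, Regimen X 18/86 = 20.9% → Regimen X
Stage II: Protocol Alpha 12/37 = 32.4%, Regimen X 17/41 = 41.5% → Regimen X
Overall: Protocol Alpha 44/204 = 21.6%, Regimen X 56/177 = 31.6% → Regimen X
Regimen X wins overall and in every disease group — no reversal.

Yes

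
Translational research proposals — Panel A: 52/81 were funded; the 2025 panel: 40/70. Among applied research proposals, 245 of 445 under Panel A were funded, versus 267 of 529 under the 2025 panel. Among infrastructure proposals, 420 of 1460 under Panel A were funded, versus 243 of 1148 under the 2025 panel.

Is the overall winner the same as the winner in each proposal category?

Yes

Translational research: Panel A 52/81 = 64.2%, the 2025 panel 40/70 = 57.1% → Panel A
Applied research: Panel A 245/445 = 55.1%, the 2025 panel 267/529 = 50.5% → Panel A
Infrastructure: Panel A 420/1460 = 28.8%, the 2025 panel 243/1148 = 21.2% → Panel A
Overall: Panel A 717/1986 = 36.1%, the 2025 panel 550/1747 = 31.5% → Panel A
Panel A wins overall and in every proposal group — no reversal.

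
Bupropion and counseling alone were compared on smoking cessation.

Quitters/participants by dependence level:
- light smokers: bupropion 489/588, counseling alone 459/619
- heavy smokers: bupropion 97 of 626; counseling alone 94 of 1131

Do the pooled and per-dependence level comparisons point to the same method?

Yes

Light smokers: bupropion 489/588 = 83.2%, counseling alone 459/619 = 74.2% → bupropion
Heavy smokers: bupropion 97/626 = 15.5%, counseling alone 94/1131 = 8.3% → bupropion
Overall: bupropion 586/1214 = 48.3%, counseling alone 553/1750 = 31.6% → bupropion
Bupropion wins overall and in every dependence group — no reversal.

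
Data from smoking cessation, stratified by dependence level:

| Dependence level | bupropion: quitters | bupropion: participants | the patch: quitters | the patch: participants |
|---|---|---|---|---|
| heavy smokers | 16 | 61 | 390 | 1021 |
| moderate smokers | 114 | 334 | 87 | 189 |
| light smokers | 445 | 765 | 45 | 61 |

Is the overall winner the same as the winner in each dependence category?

No

Heavy smokers: bupropion 16/61 = 26.2%, the patch 390/1021 = 38.2% → the patch
Moderate smokers: bupropion 114/334 = 34.1%, the patch 87/189 = 46.0% → the patch
Light smokers: bupropion 445/765 = 58.2%, the patch 45/61 = 73.8% → the patch
Overall: bupropion 575/1160 = 49.6%, the patch 522/1271 = 41.1% → bupropion
The patch wins each dependence group but bupropion wins overall — the comparison reverses. The patch's participants skew toward heavy smokers, which has a lower base rate.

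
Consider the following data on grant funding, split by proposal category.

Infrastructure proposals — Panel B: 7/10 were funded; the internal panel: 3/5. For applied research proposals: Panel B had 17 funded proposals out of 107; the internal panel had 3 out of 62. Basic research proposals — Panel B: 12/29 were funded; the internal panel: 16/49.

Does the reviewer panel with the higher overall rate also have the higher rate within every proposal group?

Yes

Infrastructure: Panel B 7/10 = 70.0%, the internal panel 3/5 = 60.0% → Panel B
Applied research: Panel B 17/107 = 15.9%, the internal panel 3/62 = 4.8% → Panel B
Basic research: Panel B 12/29 = 41.4%, the internal panel 16/49 = 32.7% → Panel B
Overall: Panel B 36/146 = 24.7%, the internal panel 22/116 = 19.0% → Panel B
Panel B wins overall and in every proposal group — no reversal.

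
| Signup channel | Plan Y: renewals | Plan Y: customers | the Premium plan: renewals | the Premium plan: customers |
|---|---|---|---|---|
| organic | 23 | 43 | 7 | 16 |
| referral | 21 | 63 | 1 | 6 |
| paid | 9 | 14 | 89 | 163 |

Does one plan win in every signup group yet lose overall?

Yes

Organic: Plan Y 23/43 = 53.5%, the Premium plan 7/16 = 43.8% → Plan Y
Referral: Plan Y 21/63 = 33.3%, the Premium plan 1/6 = 16.7% → Plan Y
Paid: Plan Y 9/14 = 64.3%, the Premium plan 89/163 = 54.6% → Plan Y
Overall: Plan Y 53/120 = 44.2%, the Premium plan 97/185 = 52.4% → the Premium plan
Plan Y wins each signup group but the Premium plan wins overall — the comparison reverses. Plan Y's customers skew toward referral, which has a lower base rate.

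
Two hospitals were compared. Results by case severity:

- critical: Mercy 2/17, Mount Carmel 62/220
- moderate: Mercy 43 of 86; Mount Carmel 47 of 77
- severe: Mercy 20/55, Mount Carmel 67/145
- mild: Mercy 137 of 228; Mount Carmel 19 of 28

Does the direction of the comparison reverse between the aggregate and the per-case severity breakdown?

Critical: Mercy 2/17 = 11.8%, Mount Carmel 62/220 = 28.2% → Mount Carmel
Moderate: Mercy 43/86 = 50.0%, Mount Carmel 47/77 = 61.0% → Mount Carmel
Severe: Mercy 20/55 = 36.4%, Mount Carmel 67/145 = 46.2% → Mount Carmel
Mild: Mercy 137/228 = 60.1%, Mount Carmel 19/28 = 67.9% → Mount Carmel
Overall: Mercy 202/386 = 52.3%, Mount Carmel 195/470 = 41.5% → Mercy
Mount Carmel wins each case group but Mercy wins overall — the comparison reverses. Mount Carmel's patients skew toward critical, which has a lower base rate.

Yes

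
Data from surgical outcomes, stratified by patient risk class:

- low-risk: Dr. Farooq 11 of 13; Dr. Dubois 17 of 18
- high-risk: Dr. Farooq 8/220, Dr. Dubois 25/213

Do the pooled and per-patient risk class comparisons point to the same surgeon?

Yes

Low-risk: Dr. Farooq 11/13 = 84.6%, Dr. Dubois 17/18 = 94.4% → Dr. Dubois
High-risk: Dr. Farooq 8/220 = 3.6%, Dr. Dubois 25/213 = 11.7% → Dr. Dubois
Overall: Dr. Farooq 19/233 = 8.2%, Dr. Dubois 42/231 = 18.2% → Dr. Dubois
Dr. Dubois wins overall and in every patient risk group — no reversal.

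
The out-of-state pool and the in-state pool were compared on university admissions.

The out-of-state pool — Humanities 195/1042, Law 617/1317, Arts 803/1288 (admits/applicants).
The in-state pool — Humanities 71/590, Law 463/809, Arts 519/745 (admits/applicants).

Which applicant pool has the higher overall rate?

Humanities: the out-of-state pool 195/1042 = 18.7%, the in-state pool 71/590 = 12.0% → the out-of-state pool
Law: the out-of-state pool 617/1317 = 46.8%, the in-state pool 463/809 = 57.2% → the in-state pool
Arts: the out-of-state pool 803/1288 = 62.3%, the in-state pool 519/745 = 69.7% → the in-state pool
Overall: the out-of-state pool 1615/3647 = 44.3%, the in-state pool 1053/2144 = 49.1% → the in-state pool
(Neither sweeps every department group, but the in-state pool has the higher pooled rate.)

the in-state pool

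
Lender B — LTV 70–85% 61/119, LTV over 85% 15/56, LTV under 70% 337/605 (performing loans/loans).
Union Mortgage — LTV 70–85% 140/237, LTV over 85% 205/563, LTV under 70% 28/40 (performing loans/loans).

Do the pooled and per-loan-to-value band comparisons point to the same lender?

No

LTV 70–85%: Lender B 61/119 = 51.3%, Union Mortgage 140/237 = 59.1% → Union Mortgage
LTV over 85%: Lender B 15/56 = 26.8%, Union Mortgage 205/563 = 36.4% → Union Mortgage
LTV under 70%: Lender B 337/605 = 55.7%, Union Mortgage 28/40 = 70.0% → Union Mortgage
Overall: Lender B 413/780 = 52.9%, Union Mortgage 373/840 = 44.4% → Lender B
Union Mortgage wins each loan-to-value group but Lender B wins overall — the comparison reverses. Union Mortgage's loans skew toward LTV over 85%, which has a lower base rate.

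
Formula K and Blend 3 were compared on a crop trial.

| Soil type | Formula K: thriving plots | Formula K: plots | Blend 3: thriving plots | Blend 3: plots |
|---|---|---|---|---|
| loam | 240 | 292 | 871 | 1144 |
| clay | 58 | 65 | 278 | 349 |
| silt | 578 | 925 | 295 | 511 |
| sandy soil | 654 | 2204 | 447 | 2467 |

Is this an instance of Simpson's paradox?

Loam: Formula K 240/292 = 82.2%, Blend 3 871/1144 = 76.1% → Formula K
Clay: Formula K 58/65 = 89.2%, Blend 3 278/349 = 79.7% → Formula K
Silt: Formula K 578/925 = 62.5%, Blend 3 295/511 = 57.7% → Formula K
Sandy soil: Formula K 654/2204 = 29.7%, Blend 3 447/2467 = 18.1% → Formula K
Overall: Formula K 1530/3486 = 43.9%, Blend 3 1891/4471 = 42.3% → Formula K
Formula K wins overall and in every soil group — no reversal.

No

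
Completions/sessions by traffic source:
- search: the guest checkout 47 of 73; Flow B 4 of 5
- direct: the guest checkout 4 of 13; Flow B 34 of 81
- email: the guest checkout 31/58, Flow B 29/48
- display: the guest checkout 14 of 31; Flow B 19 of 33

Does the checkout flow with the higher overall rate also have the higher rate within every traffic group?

Search: the guest checkout 47/73 = 64.4%, Flow B 4/5 = 80.0% → Flow B
Direct: the guest checkout 4/13 = 30.8%, Flow B 34/81 = 42.0% → Flow B
Email: the guest checkout 31/58 = 53.4%, Flow B 29/48 = 60.4% → Flow B
Display: the guest checkout 14/31 = 45.2%, Flow B 19/33 = 57.6% → Flow B
Overall: the guest checkout 96/175 = 54.9%, Flow B 86/167 = 51.5% → the guest checkout
Flow B wins each traffic group but the guest checkout wins overall — the comparison reverses. Flow B's sessions skew toward direct, which has a lower base rate.

No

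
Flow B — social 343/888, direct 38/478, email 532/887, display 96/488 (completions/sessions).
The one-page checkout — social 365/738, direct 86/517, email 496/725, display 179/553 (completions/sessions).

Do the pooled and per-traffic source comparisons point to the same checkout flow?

Yes

Social: Flow B 343/888 = 38.6%, the one-page checkout 365/738 = 49.5% → the one-page checkout
Direct: Flow B 38/478 = 7.9%, the one-page checkout 86/517 = 16.6% → the one-page checkout
Email: Flow B 532/887 = 60.0%, the one-page checkout 496/725 = 68.4% → the one-page checkout
Display: Flow B 96/488 = 19.7%, the one-page checkout 179/553 = 32.4% → the one-page checkout
Overall: Flow B 1009/2741 = 36.8%, the one-page checkout 1126/2533 = 44.5% → the one-page checkout
The one-page checkout wins overall and in every traffic group — no reversal.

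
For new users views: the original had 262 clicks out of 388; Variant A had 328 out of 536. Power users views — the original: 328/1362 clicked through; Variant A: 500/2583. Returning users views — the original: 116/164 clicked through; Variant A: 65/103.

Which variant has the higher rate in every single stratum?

New users: the original 262/388 = 67.5%, Variant A 328/536 = 61.2% → the original
Power users: the original 328/1362 = 24.1%, Variant A 500/2583 = 19.4% → the original
Returning users: the original 116/164 = 70.7%, Variant A 65/103 = 63.1% → the original
The original has the higher rate in all 3 groups.

the original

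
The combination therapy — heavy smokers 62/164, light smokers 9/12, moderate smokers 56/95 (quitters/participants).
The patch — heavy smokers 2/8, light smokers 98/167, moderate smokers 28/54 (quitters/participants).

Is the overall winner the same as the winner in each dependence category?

No

Heavy smokers: the combination therapy 62/164 = 37.8%, the patch 2/8 = 25.0% → the combination therapy
Light smokers: the combination therapy 9/12 = 75.0%, the patch 98/167 = 58.7% → the combination therapy
Moderate smokers: the combination therapy 56/95 = 58.9%, the patch 28/54 = 51.9% → the combination therapy
Overall: the combination therapy 127/271 = 46.9%, the patch 128/229 = 55.9% → the patch
The combination therapy wins each dependence group but the patch wins overall — the comparison reverses. The combination therapy's participants skew toward heavy smokers, which has a lower base rate.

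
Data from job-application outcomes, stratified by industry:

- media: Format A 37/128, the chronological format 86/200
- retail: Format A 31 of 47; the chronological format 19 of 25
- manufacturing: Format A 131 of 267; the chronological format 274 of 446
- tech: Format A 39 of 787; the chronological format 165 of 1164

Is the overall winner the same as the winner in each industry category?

Yes

Media: Format A 37/128 = 28.9%, the chronological format 86/200 = 43.0% → the chronological format
Retail: Format A 31/47 = 66.0%, the chronological format 19/25 = 76.0% → the chronological format
Manufacturing: Format A 131/267 = 49.1%, the chronological format 274/446 = 61.4% → the chronological format
Tech: Format A 39/787 = 5.0%, the chronological format 165/1164 = 14.2% → the chronological format
Overall: Format A 238/1229 = 19.4%, the chronological format 544/1835 = 29.6% → the chronological format
The chronological format wins overall and in every industry group — no reversal.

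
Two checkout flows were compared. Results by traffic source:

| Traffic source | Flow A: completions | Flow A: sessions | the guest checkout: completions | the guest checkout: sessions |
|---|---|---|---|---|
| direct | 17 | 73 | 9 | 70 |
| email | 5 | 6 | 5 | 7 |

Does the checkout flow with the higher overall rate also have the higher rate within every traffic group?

Direct: Flow A 17/73 = 23.3%, the guest checkout 9/70 = 12.9% → Flow A
Email: Flow A 5/6 = 83.3%, the guest checkout 5/7 = 71.4% → Flow A
Overall: Flow A 22/79 = 27.8%, the guest checkout 14/77 = 18.2% → Flow A
Flow A wins overall and in every traffic group — no reversal.

Yes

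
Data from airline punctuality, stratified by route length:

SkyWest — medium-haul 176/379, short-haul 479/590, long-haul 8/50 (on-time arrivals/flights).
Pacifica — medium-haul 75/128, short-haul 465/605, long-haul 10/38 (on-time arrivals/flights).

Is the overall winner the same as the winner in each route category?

Medium-haul: SkyWest 176/379 = 46.4%, Pacifica 75/128 = 58.6% → Pacifica
Short-haul: SkyWest 479/590 = 81.2%, Pacifica 465/605 = 76.9% → SkyWest
Long-haul: SkyWest 8/50 = 16.0%, Pacifica 10/38 = 26.3% → Pacifica
Overall: SkyWest 663/1019 = 65.1%, Pacifica 550/771 = 71.3% → Pacifica
Neither sweeps: SkyWest wins 1 of 3 groups, Pacifica wins 2. Pacifica wins overall but not every group — no Simpson reversal.

No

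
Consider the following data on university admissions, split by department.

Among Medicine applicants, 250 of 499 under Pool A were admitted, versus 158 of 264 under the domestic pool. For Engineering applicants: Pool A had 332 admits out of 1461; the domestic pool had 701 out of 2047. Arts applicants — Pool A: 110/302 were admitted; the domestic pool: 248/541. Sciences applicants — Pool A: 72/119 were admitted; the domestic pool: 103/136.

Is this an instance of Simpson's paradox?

No

Medicine: Pool A 250/499 = 50.1%, the domestic pool 158/264 = 59.8% → the domestic pool
Engineering: Pool A 332/1461 = 22.7%, the domestic pool 701/2047 = 34.2% → the domestic pool
Arts: Pool A 110/302 = 36.4%, the domestic pool 248/541 = 45.8% → the domestic pool
Sciences: Pool A 72/119 = 60.5%, the domestic pool 103/136 = 75.7% → the domestic pool
Overall: Pool A 764/2381 = 32.1%, the domestic pool 1210/2988 = 40.5% → the domestic pool
The domestic pool wins overall and in every department group — no reversal.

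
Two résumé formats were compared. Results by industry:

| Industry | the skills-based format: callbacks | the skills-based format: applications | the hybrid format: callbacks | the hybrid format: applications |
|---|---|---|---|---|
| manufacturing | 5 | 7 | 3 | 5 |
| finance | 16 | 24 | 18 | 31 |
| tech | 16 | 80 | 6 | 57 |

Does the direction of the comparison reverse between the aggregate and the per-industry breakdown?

No

Manufacturing: the skills-based format 5/7 = 71.4%, the hybrid format 3/5 = 60.0% → the skills-based format
Finance: the skills-based format 16/24 = 66.7%, the hybrid format 18/31 = 58.1% → the skills-based format
Tech: the skills-based format 16/80 = 20.0%, the hybrid format 6/57 = 10.5% → the skills-based format
Overall: the skills-based format 37/111 = 33.3%, the hybrid format 27/93 = 29.0% → the skills-based format
The skills-based format wins overall and in every industry group — no reversal.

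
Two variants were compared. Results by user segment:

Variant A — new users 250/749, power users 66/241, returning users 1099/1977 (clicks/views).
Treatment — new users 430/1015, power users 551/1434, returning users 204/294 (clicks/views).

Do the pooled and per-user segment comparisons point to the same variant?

New users: Variant A 250/749 = 33.4%, Treatment 430/1015 = 42.4% → Treatment
Power users: Variant A 66/241 = 27.4%, Treatment 551/1434 = 38.4% → Treatment
Returning users: Variant A 1099/1977 = 55.6%, Treatment 204/294 = 69.4% → Treatment
Overall: Variant A 1415/2967 = 47.7%, Treatment 1185/2743 = 43.2% → Variant A
Treatment wins each user group but Variant A wins overall — the comparison reverses. Treatment's views skew toward power users, which has a lower base rate.

No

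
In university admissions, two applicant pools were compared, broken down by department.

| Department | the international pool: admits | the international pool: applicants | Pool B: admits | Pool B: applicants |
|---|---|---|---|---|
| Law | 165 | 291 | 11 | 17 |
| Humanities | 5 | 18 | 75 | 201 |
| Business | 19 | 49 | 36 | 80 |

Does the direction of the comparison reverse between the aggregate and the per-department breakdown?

Yes

Law: the international pool 165/291 = 56.7%, Pool B 11/17 = 64.7% → Pool B
Humanities: the international pool 5/18 = 27.8%, Pool B 75/201 = 37.3% → Pool B
Business: the international pool 19/49 = 38.8%, Pool B 36/80 = 45.0% → Pool B
Overall: the international pool 189/358 = 52.8%, Pool B 122/298 = 40.9% → the international pool
Pool B wins each department group but the international pool wins overall — the comparison reverses. Pool B's applicants skew toward Humanities, which has a lower base rate.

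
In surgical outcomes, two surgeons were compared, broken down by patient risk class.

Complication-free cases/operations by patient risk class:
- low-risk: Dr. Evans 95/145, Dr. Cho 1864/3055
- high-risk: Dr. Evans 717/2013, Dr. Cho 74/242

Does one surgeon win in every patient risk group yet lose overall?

Yes

Low-risk: Dr. Evans 95/145 = 65.5%, Dr. Cho 1864/3055 = 61.0% → Dr. Evans
High-risk: Dr. Evans 717/2013 = 35.6%, Dr. Cho 74/242 = 30.6% → Dr. Evans
Overall: Dr. Evans 812/2158 = 37.6%, Dr. Cho 1938/3297 = 58.8% → Dr. Cho
Dr. Evans wins each patient risk group but Dr. Cho wins overall — the comparison reverses. Dr. Evans's operations skew toward high-risk, which has a lower base rate.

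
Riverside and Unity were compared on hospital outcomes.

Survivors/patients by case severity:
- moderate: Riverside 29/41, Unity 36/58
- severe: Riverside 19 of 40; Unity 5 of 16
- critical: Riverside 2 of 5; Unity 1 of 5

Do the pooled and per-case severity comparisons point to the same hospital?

Moderate: Riverside 29/41 = 70.7%, Unity 36/58 = 62.1% → Riverside
Severe: Riverside 19/40 = 47.5%, Unity 5/16 = 31.2% → Riverside
Critical: Riverside 2/5 = 40.0%, Unity 1/5 = 20.0% → Riverside
Overall: Riverside 50/86 = 58.1%, Unity 42/79 = 53.2% → Riverside
Riverside wins overall and in every case group — no reversal.

Yes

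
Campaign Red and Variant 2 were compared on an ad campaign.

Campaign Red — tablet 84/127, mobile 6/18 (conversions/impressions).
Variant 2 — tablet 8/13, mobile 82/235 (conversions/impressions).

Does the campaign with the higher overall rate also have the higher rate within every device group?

Tablet: Campaign Red 84/127 = 66.1%, Variant 2 8/13 = 61.5% → Campaign Red
Mobile: Campaign Red 6/18 = 33.3%, Variant 2 82/235 = 34.9% → Variant 2
Overall: Campaign Red 90/145 = 62.1%, Variant 2 90/248 = 36.3% → Campaign Red
Neither sweeps: Campaign Red wins 1 of 2 groups, Variant 2 wins 1. Campaign Red wins overall but not every group — no Simpson reversal.

No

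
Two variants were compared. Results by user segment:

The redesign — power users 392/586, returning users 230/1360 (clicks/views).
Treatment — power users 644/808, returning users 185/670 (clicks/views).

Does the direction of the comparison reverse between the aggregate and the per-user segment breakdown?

No

Power users: the redesign 392/586 = 66.9%, Treatment 644/808 = 79.7% → Treatment
Returning users: the redesign 230/1360 = 16.9%, Treatment 185/670 = 27.6% → Treatment
Overall: the redesign 622/1946 = 32.0%, Treatment 829/1478 = 56.1% → Treatment
Treatment wins overall and in every user group — no reversal.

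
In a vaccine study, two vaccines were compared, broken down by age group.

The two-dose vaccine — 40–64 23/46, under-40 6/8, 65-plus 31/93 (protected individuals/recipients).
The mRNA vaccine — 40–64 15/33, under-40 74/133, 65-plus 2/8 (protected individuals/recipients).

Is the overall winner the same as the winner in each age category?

No

40–64: the two-dose vaccine 23/46 = 50.0%, the mRNA vaccine 15/33 = 45.5% → the two-dose vaccine
Under-40: the two-dose vaccine 6/8 = 75.0%, the mRNA vaccine 74/133 = 55.6% → the two-dose vaccine
65-plus: the two-dose vaccine 31/93 = 33.3%, the mRNA vaccine 2/8 = 25.0% → the two-dose vaccine
Overall: the two-dose vaccine 60/147 = 40.8%, the mRNA vaccine 91/174 = 52.3% → the mRNA vaccine
The two-dose vaccine wins each age group but the mRNA vaccine wins overall — the comparison reverses. The two-dose vaccine's recipients skew toward 65-plus, which has a lower base rate.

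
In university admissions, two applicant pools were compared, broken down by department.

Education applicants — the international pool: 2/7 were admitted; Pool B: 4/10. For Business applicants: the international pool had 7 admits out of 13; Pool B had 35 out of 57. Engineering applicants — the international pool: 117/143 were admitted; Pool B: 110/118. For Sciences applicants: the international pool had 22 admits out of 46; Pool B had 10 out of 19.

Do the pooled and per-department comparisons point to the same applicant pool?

Education: the international pool 2/7 = 28.6%, Pool B 4/10 = 40.0% → Pool B
Business: the international pool 7/13 = 53.8%, Pool B 35/57 = 61.4% → Pool B
Engineering: the international pool 117/143 = 81.8%, Pool B 110/118 = 93.2% → Pool B
Sciences: the international pool 22/46 = 47.8%, Pool B 10/19 = 52.6% → Pool B
Overall: the international pool 148/209 = 70.8%, Pool B 159/204 = 77.9% → Pool B
Pool B wins overall and in every department group — no reversal.

Yes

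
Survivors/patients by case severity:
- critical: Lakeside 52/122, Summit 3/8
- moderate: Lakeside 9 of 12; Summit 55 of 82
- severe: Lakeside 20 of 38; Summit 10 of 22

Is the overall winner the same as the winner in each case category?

No

Critical: Lakeside 52/122 = 42.6%, Summit 3/8 = 37.5% → Lakeside
Moderate: Lakeside 9/12 = 75.0%, Summit 55/82 = 67.1% → Lakeside
Severe: Lakeside 20/38 = 52.6%, Summit 10/22 = 45.5% → Lakeside
Overall: Lakeside 81/172 = 47.1%, Summit 68/112 = 60.7% → Summit
Lakeside wins each case group but Summit wins overall — the comparison reverses. Lakeside's patients skew toward critical, which has a lower base rate.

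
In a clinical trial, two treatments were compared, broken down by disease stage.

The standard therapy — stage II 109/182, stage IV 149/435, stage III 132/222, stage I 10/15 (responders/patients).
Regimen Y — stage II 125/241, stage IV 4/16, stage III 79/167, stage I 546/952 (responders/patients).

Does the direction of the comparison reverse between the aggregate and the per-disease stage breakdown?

Yes

Stage II: the standard therapy 109/182 = 59.9%, Regimen Y 125/241 = 51.9% → the standard therapy
Stage IV: the standard therapy 149/435 = 34.3%, Regimen Y 4/16 = 25.0% → the standard therapy
Stage III: the standard therapy 132/222 = 59.5%, Regimen Y 79/167 = 47.3% → the standard therapy
Stage I: the standard therapy 10/15 = 66.7%, Regimen Y 546/952 = 57.4% → the standard therapy
Overall: the standard therapy 400/854 = 46.8%, Regimen Y 754/1376 = 54.8% → Regimen Y
The standard therapy wins each disease group but Regimen Y wins overall — the comparison reverses. The standard therapy's patients skew toward stage IV, which has a lower base rate.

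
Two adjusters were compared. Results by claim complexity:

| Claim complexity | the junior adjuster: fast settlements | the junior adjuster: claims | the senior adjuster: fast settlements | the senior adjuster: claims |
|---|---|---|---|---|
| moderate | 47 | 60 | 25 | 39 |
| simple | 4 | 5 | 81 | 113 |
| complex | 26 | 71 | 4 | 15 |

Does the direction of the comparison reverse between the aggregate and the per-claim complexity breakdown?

Moderate: the junior adjuster 47/60 = 78.3%, the senior adjuster 25/39 = 64.1% → the junior adjuster
Simple: the junior adjuster 4/5 = 80.0%, the senior adjuster 81/113 = 71.7% → the junior adjuster
Complex: the junior adjuster 26/71 = 36.6%, the senior adjuster 4/15 = 26.7% → the junior adjuster
Overall: the junior adjuster 77/136 = 56.6%, the senior adjuster 110/167 = 65.9% → the senior adjuster
The junior adjuster wins each claim group but the senior adjuster wins overall — the comparison reverses. The junior adjuster's claims skew toward complex, which has a lower base rate.

Yes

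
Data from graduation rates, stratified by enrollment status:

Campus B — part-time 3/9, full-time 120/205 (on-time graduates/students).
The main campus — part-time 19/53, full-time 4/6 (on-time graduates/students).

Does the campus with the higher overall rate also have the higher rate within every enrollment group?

Part-time: Campus B 3/9 = 33.3%, the main campus 19/53 = 35.8% → the main campus
Full-time: Campus B 120/205 = 58.5%, the main campus 4/6 = 66.7% → the main campus
Overall: Campus B 123/214 = 57.5%, the main campus 23/59 = 39.0% → Campus B
The main campus wins each enrollment group but Campus B wins overall — the comparison reverses. The main campus's students skew toward part-time, which has a lower base rate.

No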